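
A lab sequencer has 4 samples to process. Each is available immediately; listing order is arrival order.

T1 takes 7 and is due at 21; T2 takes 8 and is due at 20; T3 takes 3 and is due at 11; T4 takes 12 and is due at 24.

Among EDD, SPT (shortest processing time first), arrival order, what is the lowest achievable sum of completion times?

61

EDD (increasing due date): T3 T2 T1 T4.
T3: 0→3
T2: 3→11
T1: 11→18
T4: 18→30
Sum = 3+11+18+30 = 62.
SPT (increasing processing time): T3 T1 T2 T4.
T3: 0→3
T1: 3→10
T2: 10→18
T4: 18→30
Sum = 3+10+18+30 = 61.
FIFO (arrival order): T1 T2 T3 T4.
T1: 0→7
T2: 7→15
T3: 15→18
T4: 18→30
Sum = 7+15+18+30 = 70.
EDD 62, SPT 61, FIFO 70 → minimum 61.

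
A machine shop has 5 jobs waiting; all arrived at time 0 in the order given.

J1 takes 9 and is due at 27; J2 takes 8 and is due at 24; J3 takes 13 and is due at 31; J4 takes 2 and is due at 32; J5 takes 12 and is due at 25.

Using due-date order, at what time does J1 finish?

29

EDD (increasing due date): J2 J5 J1 J3 J4.
J2: 0→8
J5: 8→20
J1: 20→29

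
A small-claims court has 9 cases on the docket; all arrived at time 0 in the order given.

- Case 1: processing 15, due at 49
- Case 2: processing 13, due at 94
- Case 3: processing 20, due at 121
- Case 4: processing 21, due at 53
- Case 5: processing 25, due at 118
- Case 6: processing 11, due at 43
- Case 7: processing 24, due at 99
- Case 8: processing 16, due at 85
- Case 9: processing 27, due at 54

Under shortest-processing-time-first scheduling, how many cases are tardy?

4

SPT (increasing processing time): Case 6 Case 2 Case 1 Case 8 Case 3 Case 4 Case 7 Case 5 Case 9.
Case 6: 0→11, due 43, tardiness 0
Case 2: 11→24, due 94, tardiness 0
Case 1: 24→39, due 49, tardiness 0
Case 8: 39→55, due 85, tardiness 0
Case 3: 55→75, due 121, tardiness 0
Case 4: 75→96, due 53, tardiness 43
Case 7: 96→120, due 99, tardiness 21
Case 5: 120→145, due 118, tardiness 27
Case 9: 145→172, due 54, tardiness 118
Late cases: 4.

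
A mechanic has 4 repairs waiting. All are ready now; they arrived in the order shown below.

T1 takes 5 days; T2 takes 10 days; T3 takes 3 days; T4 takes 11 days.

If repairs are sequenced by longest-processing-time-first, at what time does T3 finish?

LPT (decreasing processing time): T4 T2 T1 T3.
T4: 0→11
T2: 11→21
T1: 21→26
T3: 26→29

29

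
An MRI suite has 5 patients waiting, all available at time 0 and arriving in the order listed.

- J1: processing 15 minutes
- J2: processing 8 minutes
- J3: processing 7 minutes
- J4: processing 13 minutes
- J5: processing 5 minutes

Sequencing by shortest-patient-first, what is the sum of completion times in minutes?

SPT (increasing processing time): J5 J3 J2 J4 J1.
J5: 0→5
J3: 5→12
J2: 12→20
J4: 20→33
J1: 33→48
Sum = 5+12+20+33+48 = 118.

118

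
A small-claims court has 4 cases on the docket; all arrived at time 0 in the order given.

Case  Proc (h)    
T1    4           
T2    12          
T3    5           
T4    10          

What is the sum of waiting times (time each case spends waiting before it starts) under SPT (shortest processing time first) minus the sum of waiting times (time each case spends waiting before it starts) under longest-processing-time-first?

SPT (increasing processing time): T1 T3 T4 T2.
T1: waits 0, runs 0→4
T3: waits 4, runs 4→9
T4: waits 9, runs 9→19
T2: waits 19, runs 19→31
Sum = 0+4+9+19 = 32.
LPT (decreasing processing time): T2 T4 T3 T1.
T2: waits 0, runs 0→12
T4: waits 12, runs 12→22
T3: waits 22, runs 22→27
T1: waits 27, runs 27→31
Sum = 0+12+22+27 = 61.
Difference = 32 − 61 = -29.

-29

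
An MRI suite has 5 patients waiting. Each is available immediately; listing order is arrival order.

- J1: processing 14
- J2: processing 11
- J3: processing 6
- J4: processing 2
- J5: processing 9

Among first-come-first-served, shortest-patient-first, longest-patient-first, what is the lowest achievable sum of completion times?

97

FIFO (arrival order): J1 J2 J3 J4 J5.
J1: 0→14
J2: 14→25
J3: 25→31
J4: 31→33
J5: 33→42
Sum = 14+25+31+33+42 = 145.
SPT (increasing processing time): J4 J3 J5 J2 J1.
J4: 0→2
J3: 2→8
J5: 8→17
J2: 17→28
J1: 28→42
Sum = 2+8+17+28+42 = 97.
LPT (decreasing processing time): J1 J2 J5 J3 J4.
J1: 0→14
J2: 14→25
J5: 25→34
J3: 34→40
J4: 40→42
Sum = 14+25+34+40+42 = 155.
FIFO 145, SPT 97, LPT 155 → minimum 97.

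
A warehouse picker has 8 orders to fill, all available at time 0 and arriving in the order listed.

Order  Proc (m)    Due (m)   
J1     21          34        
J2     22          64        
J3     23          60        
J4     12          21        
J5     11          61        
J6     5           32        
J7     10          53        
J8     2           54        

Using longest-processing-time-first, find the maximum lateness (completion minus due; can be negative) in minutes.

LPT (decreasing processing time): J3 J2 J1 J4 J5 J7 J6 J8.
J3: 0→23, due 60, lateness -37
J2: 23→45, due 64, lateness -19
J1: 45→66, due 34, lateness 32
J4: 66→78, due 21, lateness 57
J5: 78→89, due 61, lateness 28
J7: 89→99, due 53, lateness 46
J6: 99→104, due 32, lateness 72
J8: 104→106, due 54, lateness 52
Maximum = 72.

72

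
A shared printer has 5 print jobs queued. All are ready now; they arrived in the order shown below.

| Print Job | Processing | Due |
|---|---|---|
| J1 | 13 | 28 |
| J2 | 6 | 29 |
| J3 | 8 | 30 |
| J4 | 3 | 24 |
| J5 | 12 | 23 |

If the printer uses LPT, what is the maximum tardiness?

18

LPT (decreasing processing time): J1 J5 J3 J2 J4.
J1: 0→13, due 28, tardiness 0
J5: 13→25, due 23, tardiness 2
J3: 25→33, due 30, tardiness 3
J2: 33→39, due 29, tardiness 10
J4: 39→42, due 24, tardiness 18
Maximum = 18.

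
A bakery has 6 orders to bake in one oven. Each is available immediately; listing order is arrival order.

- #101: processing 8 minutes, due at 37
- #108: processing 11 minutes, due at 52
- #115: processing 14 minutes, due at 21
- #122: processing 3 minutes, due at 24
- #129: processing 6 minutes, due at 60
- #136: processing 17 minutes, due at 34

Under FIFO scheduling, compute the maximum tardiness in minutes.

FIFO (arrival order): #101 #108 #115 #122 #129 #136.
#101: 0→8, due 37, tardiness 0
#108: 8→19, due 52, tardiness 0
#115: 19→33, due 21, tardiness 12
#122: 33→36, due 24, tardiness 12
#129: 36→42, due 60, tardiness 0
#136: 42→59, due 34, tardiness 25
Maximum = 25.

25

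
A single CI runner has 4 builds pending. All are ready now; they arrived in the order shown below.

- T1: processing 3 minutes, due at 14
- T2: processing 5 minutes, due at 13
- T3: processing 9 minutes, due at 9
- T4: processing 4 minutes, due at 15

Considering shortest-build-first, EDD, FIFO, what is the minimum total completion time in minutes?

SPT (increasing processing time): T1 T4 T2 T3.
T1: 0→3
T4: 3→7
T2: 7→12
T3: 12→21
Sum = 3+7+12+21 = 43.
EDD (increasing due date): T3 T2 T1 T4.
T3: 0→9
T2: 9→14
T1: 14→17
T4: 17→21
Sum = 9+14+17+21 = 61.
FIFO (arrival order): T1 T2 T3 T4.
T1: 0→3
T2: 3→8
T3: 8→17
T4: 17→21
Sum = 3+8+17+21 = 49.
SPT 43, EDD 61, FIFO 49 → minimum 43.

43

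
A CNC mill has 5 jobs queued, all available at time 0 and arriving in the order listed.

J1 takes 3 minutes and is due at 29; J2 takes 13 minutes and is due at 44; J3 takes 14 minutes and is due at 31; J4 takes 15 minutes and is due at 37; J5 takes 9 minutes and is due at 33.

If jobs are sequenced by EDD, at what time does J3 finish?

17

EDD (increasing due date): J1 J3 J5 J4 J2.
J1: 0→3
J3: 3→17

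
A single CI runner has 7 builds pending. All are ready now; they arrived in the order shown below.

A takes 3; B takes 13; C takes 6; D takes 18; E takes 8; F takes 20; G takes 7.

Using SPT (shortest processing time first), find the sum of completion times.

SPT (increasing processing time): A C G E B D F.
A: 0→3
C: 3→9
G: 9→16
E: 16→24
B: 24→37
D: 37→55
F: 55→75
Sum = 3+9+16+24+37+55+75 = 219.

219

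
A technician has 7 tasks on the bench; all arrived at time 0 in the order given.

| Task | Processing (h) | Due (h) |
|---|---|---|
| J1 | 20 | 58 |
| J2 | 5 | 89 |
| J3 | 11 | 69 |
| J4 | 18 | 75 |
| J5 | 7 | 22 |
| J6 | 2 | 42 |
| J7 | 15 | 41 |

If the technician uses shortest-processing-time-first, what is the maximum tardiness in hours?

20

SPT (increasing processing time): J6 J2 J5 J3 J7 J4 J1.
J6: 0→2, due 42, tardiness 0
J2: 2→7, due 89, tardiness 0
J5: 7→14, due 22, tardiness 0
J3: 14→25, due 69, tardiness 0
J7: 25→40, due 41, tardiness 0
J4: 40→58, due 75, tardiness 0
J1: 58→78, due 58, tardiness 20
Maximum = 20.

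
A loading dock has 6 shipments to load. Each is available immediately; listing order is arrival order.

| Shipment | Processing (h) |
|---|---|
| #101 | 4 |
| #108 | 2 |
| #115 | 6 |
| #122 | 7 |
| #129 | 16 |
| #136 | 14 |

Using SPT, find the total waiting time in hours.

SPT (increasing processing time): #108 #101 #115 #122 #136 #129.
#108: waits 0, runs 0→2
#101: waits 2, runs 2→6
#115: waits 6, runs 6→12
#122: waits 12, runs 12→19
#136: waits 19, runs 19→33
#129: waits 33, runs 33→49
Sum = 0+2+6+12+19+33 = 72.

72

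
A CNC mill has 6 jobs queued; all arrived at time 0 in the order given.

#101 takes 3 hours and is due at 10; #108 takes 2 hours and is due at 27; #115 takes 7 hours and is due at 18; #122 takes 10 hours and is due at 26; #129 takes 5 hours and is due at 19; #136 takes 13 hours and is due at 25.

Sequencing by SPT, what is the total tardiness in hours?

SPT (increasing processing time): #108 #101 #129 #115 #122 #136.
#108: 0→2, due 27, tardiness 0
#101: 2→5, due 10, tardiness 0
#129: 5→10, due 19, tardiness 0
#115: 10→17, due 18, tardiness 0
#122: 17→27, due 26, tardiness 1
#136: 27→40, due 25, tardiness 15
Sum = 0+0+0+0+1+15 = 16.

16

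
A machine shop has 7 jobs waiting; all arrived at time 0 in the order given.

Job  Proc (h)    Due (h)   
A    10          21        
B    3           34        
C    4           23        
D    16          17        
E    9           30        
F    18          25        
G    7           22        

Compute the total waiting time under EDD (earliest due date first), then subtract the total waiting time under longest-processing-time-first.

-42

EDD (increasing due date): D A G C F E B.
D: waits 0, runs 0→16
A: waits 16, runs 16→26
G: waits 26, runs 26→33
C: waits 33, runs 33→37
F: waits 37, runs 37→55
E: waits 55, runs 55→64
B: waits 64, runs 64→67
Sum = 0+16+26+33+37+55+64 = 231.
LPT (decreasing processing time): F D A E G C B.
F: waits 0, runs 0→18
D: waits 18, runs 18→34
A: waits 34, runs 34→44
E: waits 44, runs 44→53
G: waits 53, runs 53→60
C: waits 60, runs 60→64
B: waits 64, runs 64→67
Sum = 0+18+34+44+53+60+64 = 273.
Difference = 231 − 273 = -42.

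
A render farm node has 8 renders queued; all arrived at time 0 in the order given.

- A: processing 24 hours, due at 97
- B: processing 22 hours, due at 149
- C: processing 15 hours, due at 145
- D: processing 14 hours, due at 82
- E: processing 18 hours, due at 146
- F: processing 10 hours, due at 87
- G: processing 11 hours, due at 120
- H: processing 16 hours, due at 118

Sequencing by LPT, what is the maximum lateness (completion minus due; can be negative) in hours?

43

LPT (decreasing processing time): A B E H C D G F.
A: 0→24, due 97, lateness -73
B: 24→46, due 149, lateness -103
E: 46→64, due 146, lateness -82
H: 64→80, due 118, lateness -38
C: 80→95, due 145, lateness -50
D: 95→109, due 82, lateness 27
G: 109→120, due 120, lateness 0
F: 120→130, due 87, lateness 43
Maximum = 43.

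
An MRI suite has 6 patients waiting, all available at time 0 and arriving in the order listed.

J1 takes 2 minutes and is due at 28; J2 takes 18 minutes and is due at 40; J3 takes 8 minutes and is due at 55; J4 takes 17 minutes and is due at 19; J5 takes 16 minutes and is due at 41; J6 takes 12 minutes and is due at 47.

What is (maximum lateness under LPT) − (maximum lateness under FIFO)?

LPT (decreasing processing time): J2 J4 J5 J6 J3 J1.
J2: 0→18, due 40, lateness -22
J4: 18→35, due 19, lateness 16
J5: 35→51, due 41, lateness 10
J6: 51→63, due 47, lateness 16
J3: 63→71, due 55, lateness 16
J1: 71→73, due 28, lateness 45
Maximum = 45.
FIFO (arrival order): J1 J2 J3 J4 J5 J6.
J1: 0→2, due 28, lateness -26
J2: 2→20, due 40, lateness -20
J3: 20→28, due 55, lateness -27
J4: 28→45, due 19, lateness 26
J5: 45→61, due 41, lateness 20
J6: 61→73, due 47, lateness 26
Maximum = 26.
Difference = 45 − 26 = 19.

19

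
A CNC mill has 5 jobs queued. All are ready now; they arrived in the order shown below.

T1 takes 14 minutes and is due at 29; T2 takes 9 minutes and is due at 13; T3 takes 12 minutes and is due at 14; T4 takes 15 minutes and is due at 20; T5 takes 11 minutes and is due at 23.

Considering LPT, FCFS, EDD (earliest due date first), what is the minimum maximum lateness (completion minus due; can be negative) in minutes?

32

LPT (decreasing processing time): T4 T1 T3 T5 T2.
T4: 0→15, due 20, lateness -5
T1: 15→29, due 29, lateness 0
T3: 29→41, due 14, lateness 27
T5: 41→52, due 23, lateness 29
T2: 52→61, due 13, lateness 48
Maximum = 48.
FIFO (arrival order): T1 T2 T3 T4 T5.
T1: 0→14, due 29, lateness -15
T2: 14→23, due 13, lateness 10
T3: 23→35, due 14, lateness 21
T4: 35→50, due 20, lateness 30
T5: 50→61, due 23, lateness 38
Maximum = 38.
EDD (increasing due date): T2 T3 T4 T5 T1.
T2: 0→9, due 13, lateness -4
T3: 9→21, due 14, lateness 7
T4: 21→36, due 20, lateness 16
T5: 36→47, due 23, lateness 24
T1: 47→61, due 29, lateness 32
Maximum = 32.
LPT 48, FIFO 38, EDD 32 → minimum 32.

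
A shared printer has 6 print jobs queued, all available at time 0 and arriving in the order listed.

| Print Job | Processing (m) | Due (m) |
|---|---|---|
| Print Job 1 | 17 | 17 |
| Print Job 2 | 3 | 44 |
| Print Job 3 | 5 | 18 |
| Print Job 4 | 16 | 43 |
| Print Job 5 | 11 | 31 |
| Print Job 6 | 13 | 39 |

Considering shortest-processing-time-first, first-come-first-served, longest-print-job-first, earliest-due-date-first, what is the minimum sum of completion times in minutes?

175

SPT (increasing processing time): Print Job 2 Print Job 3 Print Job 5 Print Job 6 Print Job 4 Print Job 1.
Print Job 2: 0→3
Print Job 3: 3→8
Print Job 5: 8→19
Print Job 6: 19→32
Print Job 4: 32→48
Print Job 1: 48→65
Sum = 3+8+19+32+48+65 = 175.
FIFO (arrival order): Print Job 1 Print Job 2 Print Job 3 Print Job 4 Print Job 5 Print Job 6.
Print Job 1: 0→17
Print Job 2: 17→20
Print Job 3: 20→25
Print Job 4: 25→41
Print Job 5: 41→52
Print Job 6: 52→65
Sum = 17+20+25+41+52+65 = 220.
LPT (decreasing processing time): Print Job 1 Print Job 4 Print Job 6 Print Job 5 Print Job 3 Print Job 2.
Print Job 1: 0→17
Print Job 4: 17→33
Print Job 6: 33→46
Print Job 5: 46→57
Print Job 3: 57→62
Print Job 2: 62→65
Sum = 17+33+46+57+62+65 = 280.
EDD (increasing due date): Print Job 1 Print Job 3 Print Job 5 Print Job 6 Print Job 4 Print Job 2.
Print Job 1: 0→17
Print Job 3: 17→22
Print Job 5: 22→33
Print Job 6: 33→46
Print Job 4: 46→62
Print Job 2: 62→65
Sum = 17+22+33+46+62+65 = 245.
SPT 175, FIFO 220, LPT 280, EDD 245 → minimum 175.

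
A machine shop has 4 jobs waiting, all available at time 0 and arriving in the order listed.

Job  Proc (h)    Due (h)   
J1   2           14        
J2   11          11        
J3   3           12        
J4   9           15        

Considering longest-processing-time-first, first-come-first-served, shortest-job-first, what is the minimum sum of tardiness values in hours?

LPT (decreasing processing time): J2 J4 J3 J1.
J2: 0→11, due 11, tardiness 0
J4: 11→20, due 15, tardiness 5
J3: 20→23, due 12, tardiness 11
J1: 23→25, due 14, tardiness 11
Sum = 0+5+11+11 = 27.
FIFO (arrival order): J1 J2 J3 J4.
J1: 0→2, due 14, tardiness 0
J2: 2→13, due 11, tardiness 2
J3: 13→16, due 12, tardiness 4
J4: 16→25, due 15, tardiness 10
Sum = 0+2+4+10 = 16.
SPT (increasing processing time): J1 J3 J4 J2.
J1: 0→2, due 14, tardiness 0
J3: 2→5, due 12, tardiness 0
J4: 5→14, due 15, tardiness 0
J2: 14→25, due 11, tardiness 14
Sum = 0+0+0+14 = 14.
LPT 27, FIFO 16, SPT 14 → minimum 14.

14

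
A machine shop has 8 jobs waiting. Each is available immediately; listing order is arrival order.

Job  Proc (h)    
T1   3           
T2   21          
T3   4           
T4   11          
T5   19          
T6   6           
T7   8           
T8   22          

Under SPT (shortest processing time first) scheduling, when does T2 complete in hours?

72

SPT (increasing processing time): T1 T3 T6 T7 T4 T5 T2 T8.
T1: 0→3
T3: 3→7
T6: 7→13
T7: 13→21
T4: 21→32
T5: 32→51
T2: 51→72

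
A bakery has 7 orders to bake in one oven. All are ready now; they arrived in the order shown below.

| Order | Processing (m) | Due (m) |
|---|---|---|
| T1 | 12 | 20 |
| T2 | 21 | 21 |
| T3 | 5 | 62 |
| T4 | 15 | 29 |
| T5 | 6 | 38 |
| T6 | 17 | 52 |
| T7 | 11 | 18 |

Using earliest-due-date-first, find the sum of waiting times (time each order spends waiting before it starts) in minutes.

EDD (increasing due date): T7 T1 T2 T4 T5 T6 T3.
T7: waits 0, runs 0→11
T1: waits 11, runs 11→23
T2: waits 23, runs 23→44
T4: waits 44, runs 44→59
T5: waits 59, runs 59→65
T6: waits 65, runs 65→82
T3: waits 82, runs 82→87
Sum = 0+11+23+44+59+65+82 = 284.

284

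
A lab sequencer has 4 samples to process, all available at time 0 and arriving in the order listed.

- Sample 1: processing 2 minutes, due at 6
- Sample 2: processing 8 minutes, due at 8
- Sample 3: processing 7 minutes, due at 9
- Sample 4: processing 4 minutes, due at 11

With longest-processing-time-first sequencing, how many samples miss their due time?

3

LPT (decreasing processing time): Sample 2 Sample 3 Sample 4 Sample 1.
Sample 2: 0→8, due 8, tardiness 0
Sample 3: 8→15, due 9, tardiness 6
Sample 4: 15→19, due 11, tardiness 8
Sample 1: 19→21, due 6, tardiness 15
Late samples: 3.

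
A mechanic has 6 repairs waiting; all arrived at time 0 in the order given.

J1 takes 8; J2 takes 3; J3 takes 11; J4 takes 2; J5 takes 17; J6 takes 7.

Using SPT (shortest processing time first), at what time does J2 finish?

5

SPT (increasing processing time): J4 J2 J6 J1 J3 J5.
J4: 0→2
J2: 2→5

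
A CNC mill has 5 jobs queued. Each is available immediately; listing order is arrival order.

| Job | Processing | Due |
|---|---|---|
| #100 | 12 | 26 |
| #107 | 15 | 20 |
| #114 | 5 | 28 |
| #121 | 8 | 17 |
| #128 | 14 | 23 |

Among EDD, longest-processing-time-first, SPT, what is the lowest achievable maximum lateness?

EDD (increasing due date): #121 #107 #128 #100 #114.
#121: 0→8, due 17, lateness -9
#107: 8→23, due 20, lateness 3
#128: 23→37, due 23, lateness 14
#100: 37→49, due 26, lateness 23
#114: 49→54, due 28, lateness 26
Maximum = 26.
LPT (decreasing processing time): #107 #128 #100 #121 #114.
#107: 0→15, due 20, lateness -5
#128: 15→29, due 23, lateness 6
#100: 29→41, due 26, lateness 15
#121: 41→49, due 17, lateness 32
#114: 49→54, due 28, lateness 26
Maximum = 32.
SPT (increasing processing time): #114 #121 #100 #128 #107.
#114: 0→5, due 28, lateness -23
#121: 5→13, due 17, lateness -4
#100: 13→25, due 26, lateness -1
#128: 25→39, due 23, lateness 16
#107: 39→54, due 20, lateness 34
Maximum = 34.
EDD 26, LPT 32, SPT 34 → minimum 26.

26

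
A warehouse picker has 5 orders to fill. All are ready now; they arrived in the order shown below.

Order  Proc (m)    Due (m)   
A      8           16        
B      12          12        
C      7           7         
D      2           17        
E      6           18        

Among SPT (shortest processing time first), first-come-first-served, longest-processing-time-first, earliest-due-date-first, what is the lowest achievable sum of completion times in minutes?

SPT (increasing processing time): D E C A B.
D: 0→2
E: 2→8
C: 8→15
A: 15→23
B: 23→35
Sum = 2+8+15+23+35 = 83.
FIFO (arrival order): A B C D E.
A: 0→8
B: 8→20
C: 20→27
D: 27→29
E: 29→35
Sum = 8+20+27+29+35 = 119.
LPT (decreasing processing time): B A C E D.
B: 0→12
A: 12→20
C: 20→27
E: 27→33
D: 33→35
Sum = 12+20+27+33+35 = 127.
EDD (increasing due date): C B A D E.
C: 0→7
B: 7→19
A: 19→27
D: 27→29
E: 29→35
Sum = 7+19+27+29+35 = 117.
SPT 83, FIFO 119, LPT 127, EDD 117 → minimum 83.

83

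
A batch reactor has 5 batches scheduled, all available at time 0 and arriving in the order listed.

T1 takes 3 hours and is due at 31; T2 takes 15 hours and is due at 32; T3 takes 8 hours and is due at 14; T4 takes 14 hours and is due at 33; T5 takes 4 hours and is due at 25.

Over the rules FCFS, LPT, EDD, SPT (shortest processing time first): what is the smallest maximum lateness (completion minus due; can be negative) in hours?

FIFO (arrival order): T1 T2 T3 T4 T5.
T1: 0→3, due 31, lateness -28
T2: 3→18, due 32, lateness -14
T3: 18→26, due 14, lateness 12
T4: 26→40, due 33, lateness 7
T5: 40→44, due 25, lateness 19
Maximum = 19.
LPT (decreasing processing time): T2 T4 T3 T5 T1.
T2: 0→15, due 32, lateness -17
T4: 15→29, due 33, lateness -4
T3: 29→37, due 14, lateness 23
T5: 37→41, due 25, lateness 16
T1: 41→44, due 31, lateness 13
Maximum = 23.
EDD (increasing due date): T3 T5 T1 T2 T4.
T3: 0→8, due 14, lateness -6
T5: 8→12, due 25, lateness -13
T1: 12→15, due 31, lateness -16
T2: 15→30, due 32, lateness -2
T4: 30→44, due 33, lateness 11
Maximum = 11.
SPT (increasing processing time): T1 T5 T3 T4 T2.
T1: 0→3, due 31, lateness -28
T5: 3→7, due 25, lateness -18
T3: 7→15, due 14, lateness 1
T4: 15→29, due 33, lateness -4
T2: 29→44, due 32, lateness 12
Maximum = 12.
FIFO 19, LPT 23, EDD 11, SPT 12 → minimum 11.

11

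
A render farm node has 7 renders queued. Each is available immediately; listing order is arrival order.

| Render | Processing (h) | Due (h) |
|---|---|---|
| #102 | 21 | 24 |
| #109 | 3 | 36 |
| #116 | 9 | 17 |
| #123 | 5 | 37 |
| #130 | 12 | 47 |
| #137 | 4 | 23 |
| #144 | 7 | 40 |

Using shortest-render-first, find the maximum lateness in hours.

SPT (increasing processing time): #109 #137 #123 #144 #116 #130 #102.
#109: 0→3, due 36, lateness -33
#137: 3→7, due 23, lateness -16
#123: 7→12, due 37, lateness -25
#144: 12→19, due 40, lateness -21
#116: 19→28, due 17, lateness 11
#130: 28→40, due 47, lateness -7
#102: 40→61, due 24, lateness 37
Maximum = 37.

37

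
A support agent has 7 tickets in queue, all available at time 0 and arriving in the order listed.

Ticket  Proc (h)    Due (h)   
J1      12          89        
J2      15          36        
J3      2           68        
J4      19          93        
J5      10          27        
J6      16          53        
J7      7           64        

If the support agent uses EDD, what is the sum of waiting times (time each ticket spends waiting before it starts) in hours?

236

EDD (increasing due date): J5 J2 J6 J7 J3 J1 J4.
J5: waits 0, runs 0→10
J2: waits 10, runs 10→25
J6: waits 25, runs 25→41
J7: waits 41, runs 41→48
J3: waits 48, runs 48→50
J1: waits 50, runs 50→62
J4: waits 62, runs 62→81
Sum = 0+10+25+41+48+50+62 = 236.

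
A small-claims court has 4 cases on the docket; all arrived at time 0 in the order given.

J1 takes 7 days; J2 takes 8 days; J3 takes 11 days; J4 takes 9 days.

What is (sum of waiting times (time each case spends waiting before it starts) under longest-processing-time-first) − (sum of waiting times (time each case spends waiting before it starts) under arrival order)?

LPT (decreasing processing time): J3 J4 J2 J1.
J3: waits 0, runs 0→11
J4: waits 11, runs 11→20
J2: waits 20, runs 20→28
J1: waits 28, runs 28→35
Sum = 0+11+20+28 = 59.
FIFO (arrival order): J1 J2 J3 J4.
J1: waits 0, runs 0→7
J2: waits 7, runs 7→15
J3: waits 15, runs 15→26
J4: waits 26, runs 26→35
Sum = 0+7+15+26 = 48.
Difference = 59 − 48 = 11.

11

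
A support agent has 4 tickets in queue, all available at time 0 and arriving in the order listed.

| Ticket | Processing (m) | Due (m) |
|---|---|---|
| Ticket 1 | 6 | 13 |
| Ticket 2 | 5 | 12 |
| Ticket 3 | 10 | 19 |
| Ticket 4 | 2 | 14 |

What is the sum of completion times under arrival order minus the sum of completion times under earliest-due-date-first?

FIFO (arrival order): Ticket 1 Ticket 2 Ticket 3 Ticket 4.
Ticket 1: 0→6
Ticket 2: 6→11
Ticket 3: 11→21
Ticket 4: 21→23
Sum = 6+11+21+23 = 61.
EDD (increasing due date): Ticket 2 Ticket 1 Ticket 4 Ticket 3.
Ticket 2: 0→5
Ticket 1: 5→11
Ticket 4: 11→13
Ticket 3: 13→23
Sum = 5+11+13+23 = 52.
Difference = 61 − 52 = 9.

9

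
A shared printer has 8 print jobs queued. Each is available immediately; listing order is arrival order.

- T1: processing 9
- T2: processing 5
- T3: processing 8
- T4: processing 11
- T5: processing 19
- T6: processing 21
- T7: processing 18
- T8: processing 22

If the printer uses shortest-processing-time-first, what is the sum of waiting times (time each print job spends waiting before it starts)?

SPT (increasing processing time): T2 T3 T1 T4 T7 T5 T6 T8.
T2: waits 0, runs 0→5
T3: waits 5, runs 5→13
T1: waits 13, runs 13→22
T4: waits 22, runs 22→33
T7: waits 33, runs 33→51
T5: waits 51, runs 51→70
T6: waits 70, runs 70→91
T8: waits 91, runs 91→113
Sum = 0+5+13+22+33+51+70+91 = 285.

285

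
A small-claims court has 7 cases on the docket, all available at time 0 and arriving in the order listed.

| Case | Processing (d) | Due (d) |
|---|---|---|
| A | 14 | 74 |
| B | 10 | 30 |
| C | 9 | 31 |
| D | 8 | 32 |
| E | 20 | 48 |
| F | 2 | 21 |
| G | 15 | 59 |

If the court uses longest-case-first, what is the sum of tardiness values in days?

167

LPT (decreasing processing time): E G A B C D F.
E: 0→20, due 48, tardiness 0
G: 20→35, due 59, tardiness 0
A: 35→49, due 74, tardiness 0
B: 49→59, due 30, tardiness 29
C: 59→68, due 31, tardiness 37
D: 68→76, due 32, tardiness 44
F: 76→78, due 21, tardiness 57
Sum = 0+0+0+29+37+44+57 = 167.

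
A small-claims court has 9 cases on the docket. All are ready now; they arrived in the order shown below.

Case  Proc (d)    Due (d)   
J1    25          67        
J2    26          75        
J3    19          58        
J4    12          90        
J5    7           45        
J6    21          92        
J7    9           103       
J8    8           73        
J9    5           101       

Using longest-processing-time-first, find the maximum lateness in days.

82

LPT (decreasing processing time): J2 J1 J6 J3 J4 J7 J8 J5 J9.
J2: 0→26, due 75, lateness -49
J1: 26→51, due 67, lateness -16
J6: 51→72, due 92, lateness -20
J3: 72→91, due 58, lateness 33
J4: 91→103, due 90, lateness 13
J7: 103→112, due 103, lateness 9
J8: 112→120, due 73, lateness 47
J5: 120→127, due 45, lateness 82
J9: 127→132, due 101, lateness 31
Maximum = 82.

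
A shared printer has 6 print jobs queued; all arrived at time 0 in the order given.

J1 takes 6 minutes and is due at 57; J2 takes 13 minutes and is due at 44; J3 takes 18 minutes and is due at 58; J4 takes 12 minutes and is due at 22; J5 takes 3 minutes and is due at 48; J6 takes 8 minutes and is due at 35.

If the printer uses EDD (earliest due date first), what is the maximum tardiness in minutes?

EDD (increasing due date): J4 J6 J2 J5 J1 J3.
J4: 0→12, due 22, tardiness 0
J6: 12→20, due 35, tardiness 0
J2: 20→33, due 44, tardiness 0
J5: 33→36, due 48, tardiness 0
J1: 36→42, due 57, tardiness 0
J3: 42→60, due 58, tardiness 2
Maximum = 2.

2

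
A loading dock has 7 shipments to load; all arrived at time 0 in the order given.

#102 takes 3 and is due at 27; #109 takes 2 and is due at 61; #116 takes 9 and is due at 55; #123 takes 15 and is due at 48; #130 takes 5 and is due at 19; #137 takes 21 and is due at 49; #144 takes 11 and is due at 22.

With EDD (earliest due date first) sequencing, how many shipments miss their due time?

3

EDD (increasing due date): #130 #144 #102 #123 #137 #116 #109.
#130: 0→5, due 19, tardiness 0
#144: 5→16, due 22, tardiness 0
#102: 16→19, due 27, tardiness 0
#123: 19→34, due 48, tardiness 0
#137: 34→55, due 49, tardiness 6
#116: 55→64, due 55, tardiness 9
#109: 64→66, due 61, tardiness 5
Late shipments: 3.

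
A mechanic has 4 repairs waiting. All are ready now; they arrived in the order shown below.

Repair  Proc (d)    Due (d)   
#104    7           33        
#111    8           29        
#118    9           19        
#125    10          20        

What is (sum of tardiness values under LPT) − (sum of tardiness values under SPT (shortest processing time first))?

-18

LPT (decreasing processing time): #125 #118 #111 #104.
#125: 0→10, due 20, tardiness 0
#118: 10→19, due 19, tardiness 0
#111: 19→27, due 29, tardiness 0
#104: 27→34, due 33, tardiness 1
Sum = 0+0+0+1 = 1.
SPT (increasing processing time): #104 #111 #118 #125.
#104: 0→7, due 33, tardiness 0
#111: 7→15, due 29, tardiness 0
#118: 15→24, due 19, tardiness 5
#125: 24→34, due 20, tardiness 14
Sum = 0+0+5+14 = 19.
Difference = 1 − 19 = -18.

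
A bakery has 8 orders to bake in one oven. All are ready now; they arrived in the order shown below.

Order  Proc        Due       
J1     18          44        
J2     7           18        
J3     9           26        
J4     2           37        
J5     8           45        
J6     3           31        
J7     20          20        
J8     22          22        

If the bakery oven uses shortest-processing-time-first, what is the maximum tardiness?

SPT (increasing processing time): J4 J6 J2 J5 J3 J1 J7 J8.
J4: 0→2, due 37, tardiness 0
J6: 2→5, due 31, tardiness 0
J2: 5→12, due 18, tardiness 0
J5: 12→20, due 45, tardiness 0
J3: 20→29, due 26, tardiness 3
J1: 29→47, due 44, tardiness 3
J7: 47→67, due 20, tardiness 47
J8: 67→89, due 22, tardiness 67
Maximum = 67.

67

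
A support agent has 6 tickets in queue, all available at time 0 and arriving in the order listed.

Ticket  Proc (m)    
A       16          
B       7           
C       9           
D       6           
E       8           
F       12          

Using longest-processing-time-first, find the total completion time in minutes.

236

LPT (decreasing processing time): A F C E B D.
A: 0→16
F: 16→28
C: 28→37
E: 37→45
B: 45→52
D: 52→58
Sum = 16+28+37+45+52+58 = 236.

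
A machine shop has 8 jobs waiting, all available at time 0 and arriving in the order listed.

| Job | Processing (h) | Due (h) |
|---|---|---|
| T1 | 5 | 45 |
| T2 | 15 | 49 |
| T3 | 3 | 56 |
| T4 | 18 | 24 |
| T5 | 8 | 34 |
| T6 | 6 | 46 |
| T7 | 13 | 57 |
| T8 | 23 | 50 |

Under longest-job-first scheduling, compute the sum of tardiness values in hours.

194

LPT (decreasing processing time): T8 T4 T2 T7 T5 T6 T1 T3.
T8: 0→23, due 50, tardiness 0
T4: 23→41, due 24, tardiness 17
T2: 41→56, due 49, tardiness 7
T7: 56→69, due 57, tardiness 12
T5: 69→77, due 34, tardiness 43
T6: 77→83, due 46, tardiness 37
T1: 83→88, due 45, tardiness 43
T3: 88→91, due 56, tardiness 35
Sum = 0+17+7+12+43+37+43+35 = 194.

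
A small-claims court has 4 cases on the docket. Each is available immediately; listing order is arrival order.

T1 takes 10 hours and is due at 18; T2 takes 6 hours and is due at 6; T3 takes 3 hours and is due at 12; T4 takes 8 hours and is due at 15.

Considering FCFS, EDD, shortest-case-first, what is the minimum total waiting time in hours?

FIFO (arrival order): T1 T2 T3 T4.
T1: waits 0, runs 0→10
T2: waits 10, runs 10→16
T3: waits 16, runs 16→19
T4: waits 19, runs 19→27
Sum = 0+10+16+19 = 45.
EDD (increasing due date): T2 T3 T4 T1.
T2: waits 0, runs 0→6
T3: waits 6, runs 6→9
T4: waits 9, runs 9→17
T1: waits 17, runs 17→27
Sum = 0+6+9+17 = 32.
SPT (increasing processing time): T3 T2 T4 T1.
T3: waits 0, runs 0→3
T2: waits 3, runs 3→9
T4: waits 9, runs 9→17
T1: waits 17, runs 17→27
Sum = 0+3+9+17 = 29.
FIFO 45, EDD 32, SPT 29 → minimum 29.

29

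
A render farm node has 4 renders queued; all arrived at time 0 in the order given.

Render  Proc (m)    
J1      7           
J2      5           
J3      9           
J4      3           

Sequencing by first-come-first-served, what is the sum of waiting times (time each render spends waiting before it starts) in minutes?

FIFO (arrival order): J1 J2 J3 J4.
J1: waits 0, runs 0→7
J2: waits 7, runs 7→12
J3: waits 12, runs 12→21
J4: waits 21, runs 21→24
Sum = 0+7+12+21 = 40.

40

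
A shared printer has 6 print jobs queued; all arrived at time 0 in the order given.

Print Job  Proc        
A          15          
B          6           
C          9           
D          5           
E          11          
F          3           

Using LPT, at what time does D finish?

46

LPT (decreasing processing time): A E C B D F.
A: 0→15
E: 15→26
C: 26→35
B: 35→41
D: 41→46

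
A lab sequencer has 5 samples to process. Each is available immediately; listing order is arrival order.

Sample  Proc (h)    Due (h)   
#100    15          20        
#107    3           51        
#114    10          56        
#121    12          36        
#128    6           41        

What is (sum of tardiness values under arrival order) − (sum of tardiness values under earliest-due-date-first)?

9

FIFO (arrival order): #100 #107 #114 #121 #128.
#100: 0→15, due 20, tardiness 0
#107: 15→18, due 51, tardiness 0
#114: 18→28, due 56, tardiness 0
#121: 28→40, due 36, tardiness 4
#128: 40→46, due 41, tardiness 5
Sum = 0+0+0+4+5 = 9.
EDD (increasing due date): #100 #121 #128 #107 #114.
#100: 0→15, due 20, tardiness 0
#121: 15→27, due 36, tardiness 0
#128: 27→33, due 41, tardiness 0
#107: 33→36, due 51, tardiness 0
#114: 36→46, due 56, tardiness 0
Sum = 0+0+0+0+0 = 0.
Difference = 9 − 0 = 9.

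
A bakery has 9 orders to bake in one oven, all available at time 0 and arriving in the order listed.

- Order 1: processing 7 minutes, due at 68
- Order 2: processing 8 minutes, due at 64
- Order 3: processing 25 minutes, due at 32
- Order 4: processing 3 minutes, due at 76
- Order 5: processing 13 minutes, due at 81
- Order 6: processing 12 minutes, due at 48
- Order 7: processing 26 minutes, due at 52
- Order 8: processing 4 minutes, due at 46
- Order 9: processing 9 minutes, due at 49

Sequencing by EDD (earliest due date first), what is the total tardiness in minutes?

EDD (increasing due date): Order 3 Order 8 Order 6 Order 9 Order 7 Order 2 Order 1 Order 4 Order 5.
Order 3: 0→25, due 32, tardiness 0
Order 8: 25→29, due 46, tardiness 0
Order 6: 29→41, due 48, tardiness 0
Order 9: 41→50, due 49, tardiness 1
Order 7: 50→76, due 52, tardiness 24
Order 2: 76→84, due 64, tardiness 20
Order 1: 84→91, due 68, tardiness 23
Order 4: 91→94, due 76, tardiness 18
Order 5: 94→107, due 81, tardiness 26
Sum = 0+0+0+1+24+20+23+18+26 = 112.

112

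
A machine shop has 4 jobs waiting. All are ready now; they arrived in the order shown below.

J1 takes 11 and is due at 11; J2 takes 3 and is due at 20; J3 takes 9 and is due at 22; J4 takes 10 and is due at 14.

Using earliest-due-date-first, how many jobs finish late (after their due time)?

EDD (increasing due date): J1 J4 J2 J3.
J1: 0→11, due 11, tardiness 0
J4: 11→21, due 14, tardiness 7
J2: 21→24, due 20, tardiness 4
J3: 24→33, due 22, tardiness 11
Late jobs: 3.

3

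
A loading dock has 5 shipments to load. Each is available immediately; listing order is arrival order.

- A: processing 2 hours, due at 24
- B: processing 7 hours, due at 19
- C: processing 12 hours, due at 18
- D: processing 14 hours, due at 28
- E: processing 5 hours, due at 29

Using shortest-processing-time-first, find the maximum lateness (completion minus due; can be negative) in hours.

SPT (increasing processing time): A E B C D.
A: 0→2, due 24, lateness -22
E: 2→7, due 29, lateness -22
B: 7→14, due 19, lateness -5
C: 14→26, due 18, lateness 8
D: 26→40, due 28, lateness 12
Maximum = 12.

12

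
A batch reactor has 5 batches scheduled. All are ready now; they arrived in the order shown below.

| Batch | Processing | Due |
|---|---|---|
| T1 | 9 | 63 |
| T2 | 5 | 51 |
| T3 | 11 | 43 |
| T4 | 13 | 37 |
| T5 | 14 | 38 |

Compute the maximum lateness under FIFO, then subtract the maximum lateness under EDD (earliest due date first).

19

FIFO (arrival order): T1 T2 T3 T4 T5.
T1: 0→9, due 63, lateness -54
T2: 9→14, due 51, lateness -37
T3: 14→25, due 43, lateness -18
T4: 25→38, due 37, lateness 1
T5: 38→52, due 38, lateness 14
Maximum = 14.
EDD (increasing due date): T4 T5 T3 T2 T1.
T4: 0→13, due 37, lateness -24
T5: 13→27, due 38, lateness -11
T3: 27→38, due 43, lateness -5
T2: 38→43, due 51, lateness -8
T1: 43→52, due 63, lateness -11
Maximum = -5.
Difference = 14 − -5 = 19.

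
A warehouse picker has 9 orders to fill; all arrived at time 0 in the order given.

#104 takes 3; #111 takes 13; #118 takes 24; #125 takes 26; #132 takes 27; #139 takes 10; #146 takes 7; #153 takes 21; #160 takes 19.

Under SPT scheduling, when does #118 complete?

97

SPT (increasing processing time): #104 #146 #139 #111 #160 #153 #118 #125 #132.
#104: 0→3
#146: 3→10
#139: 10→20
#111: 20→33
#160: 33→52
#153: 52→73
#118: 73→97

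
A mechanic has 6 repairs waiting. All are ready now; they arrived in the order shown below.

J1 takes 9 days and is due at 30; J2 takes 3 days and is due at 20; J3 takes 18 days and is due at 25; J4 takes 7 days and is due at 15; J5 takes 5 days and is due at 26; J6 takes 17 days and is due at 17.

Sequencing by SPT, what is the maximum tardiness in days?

SPT (increasing processing time): J2 J5 J4 J1 J6 J3.
J2: 0→3, due 20, tardiness 0
J5: 3→8, due 26, tardiness 0
J4: 8→15, due 15, tardiness 0
J1: 15→24, due 30, tardiness 0
J6: 24→41, due 17, tardiness 24
J3: 41→59, due 25, tardiness 34
Maximum = 34.

34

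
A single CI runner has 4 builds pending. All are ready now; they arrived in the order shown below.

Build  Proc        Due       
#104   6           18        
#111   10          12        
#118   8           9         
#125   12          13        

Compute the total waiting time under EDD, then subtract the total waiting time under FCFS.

10

EDD (increasing due date): #118 #111 #125 #104.
#118: waits 0, runs 0→8
#111: waits 8, runs 8→18
#125: waits 18, runs 18→30
#104: waits 30, runs 30→36
Sum = 0+8+18+30 = 56.
FIFO (arrival order): #104 #111 #118 #125.
#104: waits 0, runs 0→6
#111: waits 6, runs 6→16
#118: waits 16, runs 16→24
#125: waits 24, runs 24→36
Sum = 0+6+16+24 = 46.
Difference = 56 − 46 = 10.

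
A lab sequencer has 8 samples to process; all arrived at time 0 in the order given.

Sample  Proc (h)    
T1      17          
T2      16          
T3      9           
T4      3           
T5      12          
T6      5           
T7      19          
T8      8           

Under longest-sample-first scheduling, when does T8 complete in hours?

LPT (decreasing processing time): T7 T1 T2 T5 T3 T8 T6 T4.
T7: 0→19
T1: 19→36
T2: 36→52
T5: 52→64
T3: 64→73
T8: 73→81

81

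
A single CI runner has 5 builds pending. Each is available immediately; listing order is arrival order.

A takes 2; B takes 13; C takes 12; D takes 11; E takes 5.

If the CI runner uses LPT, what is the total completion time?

LPT (decreasing processing time): B C D E A.
B: 0→13
C: 13→25
D: 25→36
E: 36→41
A: 41→43
Sum = 13+25+36+41+43 = 158.

158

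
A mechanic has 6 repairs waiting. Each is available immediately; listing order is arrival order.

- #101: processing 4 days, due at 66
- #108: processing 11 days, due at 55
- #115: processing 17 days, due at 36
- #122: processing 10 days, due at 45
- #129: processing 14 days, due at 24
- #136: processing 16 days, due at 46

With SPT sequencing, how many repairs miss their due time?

SPT (increasing processing time): #101 #122 #108 #129 #136 #115.
#101: 0→4, due 66, tardiness 0
#122: 4→14, due 45, tardiness 0
#108: 14→25, due 55, tardiness 0
#129: 25→39, due 24, tardiness 15
#136: 39→55, due 46, tardiness 9
#115: 55→72, due 36, tardiness 36
Late repairs: 3.

3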